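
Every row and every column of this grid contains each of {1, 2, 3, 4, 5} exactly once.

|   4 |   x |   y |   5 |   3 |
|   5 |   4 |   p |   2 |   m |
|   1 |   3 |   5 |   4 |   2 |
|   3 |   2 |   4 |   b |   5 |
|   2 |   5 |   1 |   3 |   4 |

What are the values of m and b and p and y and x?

For row 1, column 2: column 2 already has {2, 3, 4, 5}; that leaves 1.
Cell (2,5): column 5 already has {2, 3, 4, 5} → 1.
For row 2, column 3: row 2 already has {1, 2, 4, 5}; that leaves 3.
Cell (1,3): row 1 already has {1, 3, 4, 5} → 2.
Cell (4,4): row 4 already has {2, 3, 4, 5} → 1.

m = 1, b = 1, p = 3, y = 2, x = 1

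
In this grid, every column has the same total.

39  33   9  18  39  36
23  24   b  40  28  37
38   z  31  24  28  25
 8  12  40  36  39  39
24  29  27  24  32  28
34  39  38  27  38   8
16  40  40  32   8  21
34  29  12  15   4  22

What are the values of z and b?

Columns 1 and 5 both add up to 216, so every column sums to 216.
Column 2: 33 + 24 + 12 + 29 + 39 + 40 + 29 = 206, so the missing entry is 216 − 206 = 10.
Column 3: 9 + 31 + 40 + 27 + 38 + 40 + 12 = 197, so the missing entry is 216 − 197 = 19.

z = 10, b = 19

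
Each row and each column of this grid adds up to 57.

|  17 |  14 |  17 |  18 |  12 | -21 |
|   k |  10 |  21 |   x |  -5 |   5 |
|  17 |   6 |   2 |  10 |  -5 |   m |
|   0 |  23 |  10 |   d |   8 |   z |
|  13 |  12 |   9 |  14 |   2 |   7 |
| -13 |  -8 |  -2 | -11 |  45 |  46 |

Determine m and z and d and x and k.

Column 1: 17 + 17 + 0 + 13 − 13 = 34, so its missing entry is 57 − 34 = 23.
Row 3: 17 + 6 + 2 + 10 − 5 = 30, so its missing entry is 57 − 30 = 27.
Row 2: 23 + 10 + 21 − 5 + 5 = 54, so its missing entry is 57 − 54 = 3.
Column 4: 18 + 3 + 10 + 14 − 11 = 34, so its missing entry is 57 − 34 = 23.
Row 4: 0 + 23 + 10 + 23 + 8 = 64, so its missing entry is 57 − 64 = -7.

m = 27, z = -7, d = 23, x = 3, k = 23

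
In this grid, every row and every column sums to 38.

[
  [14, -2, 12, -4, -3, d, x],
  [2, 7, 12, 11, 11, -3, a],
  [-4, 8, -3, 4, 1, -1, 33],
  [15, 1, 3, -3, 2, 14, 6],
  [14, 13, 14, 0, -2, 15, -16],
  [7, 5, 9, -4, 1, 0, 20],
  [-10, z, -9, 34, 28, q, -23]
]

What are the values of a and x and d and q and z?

Column 2: -2 + 7 + 8 + 1 + 13 + 5 = 32, so its missing entry is 38 − 32 = 6.
Row 7: -10 + 6 − 9 + 34 + 28 − 23 = 26, so its missing entry is 38 − 26 = 12.
Column 6: -3 − 1 + 14 + 15 + 0 + 12 = 37, so its missing entry is 38 − 37 = 1.
Row 1: 14 − 2 + 12 − 4 − 3 + 1 = 18, so its missing entry is 38 − 18 = 20.
Row 2: 2 + 7 + 12 + 11 + 11 − 3 = 40, so its missing entry is 38 − 40 = -2.

a = -2, x = 20, d = 1, q = 12, z = 6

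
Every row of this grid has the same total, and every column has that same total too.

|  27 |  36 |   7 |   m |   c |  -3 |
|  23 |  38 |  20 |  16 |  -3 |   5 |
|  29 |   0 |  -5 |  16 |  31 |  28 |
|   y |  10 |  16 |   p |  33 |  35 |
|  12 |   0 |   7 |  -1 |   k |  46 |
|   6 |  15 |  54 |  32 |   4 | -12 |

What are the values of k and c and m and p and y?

k = 35, c = -1, m = 33, p = 3, y = 2

Rows 2 and 3 both sum to 99, so that's the common total.
Row 5: 12 + 0 + 7 − 1 + 46 = 64, so its missing entry is 99 − 64 = 35.
Column 5: -3 + 31 + 33 + 35 + 4 = 100, so its missing entry is 99 − 100 = -1.
Row 1: 27 + 36 + 7 − 1 − 3 = 66, so its missing entry is 99 − 66 = 33.
Column 1: 27 + 23 + 29 + 12 + 6 = 97, so its missing entry is 99 − 97 = 2.
Row 4: 2 + 10 + 16 + 33 + 35 = 96, so its missing entry is 99 − 96 = 3.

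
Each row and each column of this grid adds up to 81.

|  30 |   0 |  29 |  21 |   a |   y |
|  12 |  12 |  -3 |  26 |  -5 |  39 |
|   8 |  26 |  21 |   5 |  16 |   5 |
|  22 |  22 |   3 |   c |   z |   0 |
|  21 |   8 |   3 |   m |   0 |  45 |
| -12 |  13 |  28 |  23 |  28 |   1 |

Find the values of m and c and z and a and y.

m = 4, c = 2, z = 32, a = 10, y = -9

The known cells in row 5 total 77, leaving 81 − 77 = 4 for the blank.
The known cells in column 4 total 79, leaving 81 − 79 = 2 for the blank.
The known cells in row 4 total 49, leaving 81 − 49 = 32 for the blank.
The known cells in column 5 total 71, leaving 81 − 71 = 10 for the blank.
The known cells in row 1 total 90, leaving 81 − 90 = -9 for the blank.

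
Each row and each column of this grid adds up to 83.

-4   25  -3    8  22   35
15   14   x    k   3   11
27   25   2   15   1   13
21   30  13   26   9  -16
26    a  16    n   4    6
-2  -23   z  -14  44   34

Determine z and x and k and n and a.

Column 2 has 25 + 14 + 25 + 30 − 23 = 71; the blank must be 83 − 71 = 12.
Row 5 has 26 + 12 + 16 + 4 + 6 = 64; the blank must be 83 − 64 = 19.
Column 4 has 8 + 15 + 26 + 19 − 14 = 54; the blank must be 83 − 54 = 29.
Row 2 has 15 + 14 + 29 + 3 + 11 = 72; the blank must be 83 − 72 = 11.
Row 6 has -2 − 23 − 14 + 44 + 34 = 39; the blank must be 83 − 39 = 44.

z = 44, x = 11, k = 29, n = 19, a = 12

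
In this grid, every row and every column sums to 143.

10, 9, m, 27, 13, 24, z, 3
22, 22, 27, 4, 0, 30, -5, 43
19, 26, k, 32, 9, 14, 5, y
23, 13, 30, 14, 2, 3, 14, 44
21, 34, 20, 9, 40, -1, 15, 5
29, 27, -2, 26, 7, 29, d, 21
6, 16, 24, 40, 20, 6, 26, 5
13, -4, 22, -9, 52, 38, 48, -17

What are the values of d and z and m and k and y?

d = 6, z = 34, m = 23, k = -1, y = 39

The known cells in column 8 total 104, leaving 143 − 104 = 39 for the blank.
The known cells in row 6 total 137, leaving 143 − 137 = 6 for the blank.
The known cells in column 7 total 109, leaving 143 − 109 = 34 for the blank.
The known cells in row 1 total 120, leaving 143 − 120 = 23 for the blank.
The known cells in row 3 total 144, leaving 143 − 144 = -1 for the blank.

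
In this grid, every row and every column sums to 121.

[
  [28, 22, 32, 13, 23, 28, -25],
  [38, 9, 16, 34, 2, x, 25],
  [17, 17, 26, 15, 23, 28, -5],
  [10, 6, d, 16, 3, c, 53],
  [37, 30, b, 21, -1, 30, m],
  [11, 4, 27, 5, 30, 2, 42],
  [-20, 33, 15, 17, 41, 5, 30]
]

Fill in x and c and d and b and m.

The known cells in row 2 total 124, leaving 121 − 124 = -3 for the blank.
The known cells in column 7 total 120, leaving 121 − 120 = 1 for the blank.
The known cells in row 5 total 118, leaving 121 − 118 = 3 for the blank.
The known cells in column 3 total 119, leaving 121 − 119 = 2 for the blank.
The known cells in row 4 total 90, leaving 121 − 90 = 31 for the blank.

x = -3, c = 31, d = 2, b = 3, m = 1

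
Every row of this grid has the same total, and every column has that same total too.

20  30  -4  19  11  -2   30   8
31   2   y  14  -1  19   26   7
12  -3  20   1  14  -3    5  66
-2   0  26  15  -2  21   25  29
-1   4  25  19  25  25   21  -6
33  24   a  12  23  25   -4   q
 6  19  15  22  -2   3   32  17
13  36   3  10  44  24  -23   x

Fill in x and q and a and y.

x = 5, q = -14, a = 13, y = 14

Rows 1 and 3 both sum to 112, so that's the common total.
Row 2 has 31 + 2 + 14 − 1 + 19 + 26 + 7 = 98; the blank must be 112 − 98 = 14.
Row 8 has 13 + 36 + 3 + 10 + 44 + 24 − 23 = 107; the blank must be 112 − 107 = 5.
Column 8 has 8 + 7 + 66 + 29 − 6 + 17 + 5 = 126; the blank must be 112 − 126 = -14.
Row 6 has 33 + 24 + 12 + 23 + 25 − 4 − 14 = 99; the blank must be 112 − 99 = 13.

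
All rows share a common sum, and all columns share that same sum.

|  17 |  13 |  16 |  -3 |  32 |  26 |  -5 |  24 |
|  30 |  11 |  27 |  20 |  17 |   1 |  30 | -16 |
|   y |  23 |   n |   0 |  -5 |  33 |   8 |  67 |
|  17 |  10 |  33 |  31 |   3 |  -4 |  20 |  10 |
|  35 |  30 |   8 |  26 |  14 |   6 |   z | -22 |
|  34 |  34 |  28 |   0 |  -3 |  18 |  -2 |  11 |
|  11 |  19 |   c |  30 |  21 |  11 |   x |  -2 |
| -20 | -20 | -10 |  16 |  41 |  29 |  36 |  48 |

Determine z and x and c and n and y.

Rows 1 and 2 both sum to 120, so that's the common total.
The known cells in row 5 total 97, leaving 120 − 97 = 23 for the blank.
The known cells in column 1 total 124, leaving 120 − 124 = -4 for the blank.
The known cells in row 3 total 122, leaving 120 − 122 = -2 for the blank.
The known cells in column 3 total 100, leaving 120 − 100 = 20 for the blank.
The known cells in row 7 total 110, leaving 120 − 110 = 10 for the blank.

z = 23, x = 10, c = 20, n = -2, y = -4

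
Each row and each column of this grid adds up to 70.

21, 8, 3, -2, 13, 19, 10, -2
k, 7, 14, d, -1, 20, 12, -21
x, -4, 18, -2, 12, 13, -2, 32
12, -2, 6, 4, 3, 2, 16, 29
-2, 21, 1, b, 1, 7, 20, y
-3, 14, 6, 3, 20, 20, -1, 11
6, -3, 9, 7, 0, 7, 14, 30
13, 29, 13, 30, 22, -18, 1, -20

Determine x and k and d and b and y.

x = 3, k = 20, d = 19, b = 11, y = 11

Row 3 has -4 + 18 − 2 + 12 + 13 − 2 + 32 = 67; the blank must be 70 − 67 = 3.
Column 1 has 21 + 3 + 12 − 2 − 3 + 6 + 13 = 50; the blank must be 70 − 50 = 20.
Row 2 has 20 + 7 + 14 − 1 + 20 + 12 − 21 = 51; the blank must be 70 − 51 = 19.
Column 4 has -2 + 19 − 2 + 4 + 3 + 7 + 30 = 59; the blank must be 70 − 59 = 11.
Row 5 has -2 + 21 + 1 + 11 + 1 + 7 + 20 = 59; the blank must be 70 − 59 = 11.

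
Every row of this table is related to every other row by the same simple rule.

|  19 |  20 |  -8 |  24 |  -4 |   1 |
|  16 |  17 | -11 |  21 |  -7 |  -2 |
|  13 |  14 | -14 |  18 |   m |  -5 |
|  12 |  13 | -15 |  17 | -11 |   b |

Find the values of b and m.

b = -6, m = -10

The difference between any two rows is the same in every column — this is an addition table with the headers hidden.
Row 4 minus row 1 is 17 − 24 = -7, so its entry in column 6 is 1 + (-7) = -6.
Row 3 minus row 1 is 18 − 24 = -6, so its entry in column 5 is -4 + (-6) = -10.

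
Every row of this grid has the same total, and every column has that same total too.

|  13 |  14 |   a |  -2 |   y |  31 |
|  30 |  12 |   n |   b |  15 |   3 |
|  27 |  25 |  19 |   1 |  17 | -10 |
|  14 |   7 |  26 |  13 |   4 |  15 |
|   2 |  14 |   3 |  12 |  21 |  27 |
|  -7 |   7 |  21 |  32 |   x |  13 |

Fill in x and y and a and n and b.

x = 13, y = 9, a = 14, n = -4, b = 23

Rows 3 and 4 both sum to 79, so that's the common total.
Row 6 has -7 + 7 + 21 + 32 + 13 = 66; the blank must be 79 − 66 = 13.
Column 5 has 15 + 17 + 4 + 21 + 13 = 70; the blank must be 79 − 70 = 9.
Row 1 has 13 + 14 − 2 + 9 + 31 = 65; the blank must be 79 − 65 = 14.
Column 3 has 14 + 19 + 26 + 3 + 21 = 83; the blank must be 79 − 83 = -4.
Row 2 has 30 + 12 − 4 + 15 + 3 = 56; the blank must be 79 − 56 = 23.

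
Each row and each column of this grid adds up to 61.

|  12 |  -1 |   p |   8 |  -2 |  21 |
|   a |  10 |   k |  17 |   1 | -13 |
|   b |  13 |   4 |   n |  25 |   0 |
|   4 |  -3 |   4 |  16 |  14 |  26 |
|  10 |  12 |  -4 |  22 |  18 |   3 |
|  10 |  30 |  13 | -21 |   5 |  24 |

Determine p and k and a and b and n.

p = 23, k = 21, a = 25, b = 0, n = 19

Column 4 has 8 + 17 + 16 + 22 − 21 = 42; the blank must be 61 − 42 = 19.
Row 3 has 13 + 4 + 19 + 25 + 0 = 61; the blank must be 61 − 61 = 0.
Row 1 has 12 − 1 + 8 − 2 + 21 = 38; the blank must be 61 − 38 = 23.
Column 3 has 23 + 4 + 4 − 4 + 13 = 40; the blank must be 61 − 40 = 21.
Row 2 has 10 + 21 + 17 + 1 − 13 = 36; the blank must be 61 − 36 = 25.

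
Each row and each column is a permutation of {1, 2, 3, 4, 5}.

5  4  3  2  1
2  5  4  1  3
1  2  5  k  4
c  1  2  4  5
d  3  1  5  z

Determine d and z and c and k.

Cell (5,5): column 5 already has {1, 3, 4, 5} → 2.
For row 5, column 1: row 5 already has {1, 2, 3, 5}; that leaves 4.
For row 3, column 4: row 3 already has {1, 2, 4, 5}; that leaves 3.
Cell (4,1): row 4 already has {1, 2, 4, 5} → 3.

d = 4, z = 2, c = 3, k = 3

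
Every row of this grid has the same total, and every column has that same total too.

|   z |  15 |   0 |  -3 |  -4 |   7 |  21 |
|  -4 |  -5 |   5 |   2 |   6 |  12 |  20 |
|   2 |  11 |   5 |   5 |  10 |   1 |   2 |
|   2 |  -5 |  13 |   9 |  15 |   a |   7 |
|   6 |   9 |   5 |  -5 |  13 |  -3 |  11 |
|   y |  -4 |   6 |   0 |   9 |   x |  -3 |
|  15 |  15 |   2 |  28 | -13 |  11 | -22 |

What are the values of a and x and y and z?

Rows 2 and 3 both sum to 36, so that's the common total.
Row 4 has 2 − 5 + 13 + 9 + 15 + 7 = 41; the blank must be 36 − 41 = -5.
Column 6 has 7 + 12 + 1 − 5 − 3 + 11 = 23; the blank must be 36 − 23 = 13.
Row 6 has -4 + 6 + 0 + 9 + 13 − 3 = 21; the blank must be 36 − 21 = 15.
Row 1 has 15 + 0 − 3 − 4 + 7 + 21 = 36; the blank must be 36 − 36 = 0.

a = -5, x = 13, y = 15, z = 0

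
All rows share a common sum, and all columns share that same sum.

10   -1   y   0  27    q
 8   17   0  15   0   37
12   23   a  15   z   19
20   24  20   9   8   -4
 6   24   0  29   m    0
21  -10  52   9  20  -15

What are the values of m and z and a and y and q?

Rows 2 and 4 both sum to 77, so that's the common total.
The known cells in row 5 total 59, leaving 77 − 59 = 18 for the blank.
The known cells in column 5 total 73, leaving 77 − 73 = 4 for the blank.
The known cells in column 6 total 37, leaving 77 − 37 = 40 for the blank.
The known cells in row 1 total 76, leaving 77 − 76 = 1 for the blank.
The known cells in row 3 total 73, leaving 77 − 73 = 4 for the blank.

m = 18, z = 4, a = 4, y = 1, q = 40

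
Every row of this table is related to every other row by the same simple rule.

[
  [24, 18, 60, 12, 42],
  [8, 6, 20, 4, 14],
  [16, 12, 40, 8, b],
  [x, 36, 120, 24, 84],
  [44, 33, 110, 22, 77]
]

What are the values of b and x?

b = 28, x = 48

Each row is a constant multiple of every other row — this is a multiplication table with the headers hidden.
Row 3 is 8/12 = 2/3 times row 1, so its entry in column 5 is 42 × 2/3 = 28.
Row 4 is 24/12 = 2/1 times row 1, so its entry in column 1 is 24 × 2/1 = 48.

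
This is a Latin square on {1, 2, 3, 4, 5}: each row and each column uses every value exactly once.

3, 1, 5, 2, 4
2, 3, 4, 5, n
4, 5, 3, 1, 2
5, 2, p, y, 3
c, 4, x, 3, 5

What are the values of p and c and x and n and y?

At (row 5, col 1): column 1 already has {2, 3, 4, 5}, so the value is 1.
For row 5, column 3: row 5 already has {1, 3, 4, 5}; that leaves 2.
At (row 2, col 5): row 2 already has {2, 3, 4, 5}, so the value is 1.
For row 4, column 4: column 4 already has {1, 2, 3, 5}; that leaves 4.
Cell (4,3): row 4 already has {2, 3, 4, 5} → 1.

p = 1, c = 1, x = 2, n = 1, y = 4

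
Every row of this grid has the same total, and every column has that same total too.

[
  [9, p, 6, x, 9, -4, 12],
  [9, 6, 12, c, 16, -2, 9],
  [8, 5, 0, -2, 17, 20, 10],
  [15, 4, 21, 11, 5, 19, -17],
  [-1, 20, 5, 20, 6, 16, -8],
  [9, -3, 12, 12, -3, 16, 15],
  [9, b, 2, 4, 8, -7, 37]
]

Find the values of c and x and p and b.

c = 8, x = 5, p = 21, b = 5

Rows 3 and 4 both sum to 58, so that's the common total.
The known cells in row 7 total 53, leaving 58 − 53 = 5 for the blank.
The known cells in column 2 total 37, leaving 58 − 37 = 21 for the blank.
The known cells in row 1 total 53, leaving 58 − 53 = 5 for the blank.
The known cells in row 2 total 50, leaving 58 − 50 = 8 for the blank.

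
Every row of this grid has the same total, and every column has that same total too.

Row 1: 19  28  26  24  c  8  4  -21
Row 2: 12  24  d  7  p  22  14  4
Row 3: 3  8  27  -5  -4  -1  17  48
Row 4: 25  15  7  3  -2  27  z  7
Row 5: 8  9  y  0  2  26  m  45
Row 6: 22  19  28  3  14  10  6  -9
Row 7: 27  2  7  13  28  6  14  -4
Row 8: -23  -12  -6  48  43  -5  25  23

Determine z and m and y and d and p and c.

Rows 3 and 6 both sum to 93, so that's the common total.
Row 1 has 19 + 28 + 26 + 24 + 8 + 4 − 21 = 88; the blank must be 93 − 88 = 5.
Column 5 has 5 − 4 − 2 + 2 + 14 + 28 + 43 = 86; the blank must be 93 − 86 = 7.
Row 2 has 12 + 24 + 7 + 7 + 22 + 14 + 4 = 90; the blank must be 93 − 90 = 3.
Column 3 has 26 + 3 + 27 + 7 + 28 + 7 − 6 = 92; the blank must be 93 − 92 = 1.
Row 5 has 8 + 9 + 1 + 0 + 2 + 26 + 45 = 91; the blank must be 93 − 91 = 2.
Row 4 has 25 + 15 + 7 + 3 − 2 + 27 + 7 = 82; the blank must be 93 − 82 = 11.

z = 11, m = 2, y = 1, d = 3, p = 7, c = 5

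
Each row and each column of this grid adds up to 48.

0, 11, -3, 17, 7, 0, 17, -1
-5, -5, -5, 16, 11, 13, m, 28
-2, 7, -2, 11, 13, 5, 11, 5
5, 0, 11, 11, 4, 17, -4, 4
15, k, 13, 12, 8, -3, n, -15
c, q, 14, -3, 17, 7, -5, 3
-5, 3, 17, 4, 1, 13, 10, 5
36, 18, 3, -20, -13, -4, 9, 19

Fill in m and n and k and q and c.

m = -5, n = 15, k = 3, q = 11, c = 4

Column 1 has 0 − 5 − 2 + 5 + 15 − 5 + 36 = 44; the blank must be 48 − 44 = 4.
Row 6 has 4 + 14 − 3 + 17 + 7 − 5 + 3 = 37; the blank must be 48 − 37 = 11.
Row 2 has -5 − 5 − 5 + 16 + 11 + 13 + 28 = 53; the blank must be 48 − 53 = -5.
Column 7 has 17 − 5 + 11 − 4 − 5 + 10 + 9 = 33; the blank must be 48 − 33 = 15.
Row 5 has 15 + 13 + 12 + 8 − 3 + 15 − 15 = 45; the blank must be 48 − 45 = 3.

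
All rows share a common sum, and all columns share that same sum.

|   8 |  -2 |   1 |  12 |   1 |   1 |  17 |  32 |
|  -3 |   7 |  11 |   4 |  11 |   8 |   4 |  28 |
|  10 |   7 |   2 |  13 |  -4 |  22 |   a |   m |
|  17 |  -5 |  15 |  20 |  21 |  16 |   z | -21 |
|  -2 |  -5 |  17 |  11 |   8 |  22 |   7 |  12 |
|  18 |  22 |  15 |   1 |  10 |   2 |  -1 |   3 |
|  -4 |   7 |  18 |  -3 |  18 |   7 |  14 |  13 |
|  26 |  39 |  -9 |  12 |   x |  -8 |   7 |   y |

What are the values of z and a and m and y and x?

z = 7, a = 15, m = 5, y = -2, x = 5

Rows 1 and 2 both sum to 70, so that's the common total.
Column 5 has 1 + 11 − 4 + 21 + 8 + 10 + 18 = 65; the blank must be 70 − 65 = 5.
Row 8 has 26 + 39 − 9 + 12 + 5 − 8 + 7 = 72; the blank must be 70 − 72 = -2.
Column 8 has 32 + 28 − 21 + 12 + 3 + 13 − 2 = 65; the blank must be 70 − 65 = 5.
Row 3 has 10 + 7 + 2 + 13 − 4 + 22 + 5 = 55; the blank must be 70 − 55 = 15.
Row 4 has 17 − 5 + 15 + 20 + 21 + 16 − 21 = 63; the blank must be 70 − 63 = 7.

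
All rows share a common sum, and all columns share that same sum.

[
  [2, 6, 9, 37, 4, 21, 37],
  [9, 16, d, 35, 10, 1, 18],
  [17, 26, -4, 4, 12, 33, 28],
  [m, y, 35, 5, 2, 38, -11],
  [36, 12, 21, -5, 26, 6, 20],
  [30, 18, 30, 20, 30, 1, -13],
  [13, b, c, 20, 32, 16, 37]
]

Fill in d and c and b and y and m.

Rows 1 and 3 both sum to 116, so that's the common total.
Row 2 has 9 + 16 + 35 + 10 + 1 + 18 = 89; the blank must be 116 − 89 = 27.
Column 3 has 9 + 27 − 4 + 35 + 21 + 30 = 118; the blank must be 116 − 118 = -2.
Row 7 has 13 − 2 + 20 + 32 + 16 + 37 = 116; the blank must be 116 − 116 = 0.
Column 2 has 6 + 16 + 26 + 12 + 18 + 0 = 78; the blank must be 116 − 78 = 38.
Row 4 has 38 + 35 + 5 + 2 + 38 − 11 = 107; the blank must be 116 − 107 = 9.

d = 27, c = -2, b = 0, y = 38, m = 9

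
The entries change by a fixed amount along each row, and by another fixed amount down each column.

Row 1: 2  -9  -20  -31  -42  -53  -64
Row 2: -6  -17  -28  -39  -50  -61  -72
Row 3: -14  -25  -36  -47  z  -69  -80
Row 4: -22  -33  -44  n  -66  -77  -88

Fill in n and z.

Along each row the entries change by -11 per step; down each column they change by -8.
Row 4: from -22 at column 1, stepping by -11 to column 4 gives -55.
Row 3: from -14 at column 1, stepping by -11 to column 5 gives -58.

n = -55, z = -58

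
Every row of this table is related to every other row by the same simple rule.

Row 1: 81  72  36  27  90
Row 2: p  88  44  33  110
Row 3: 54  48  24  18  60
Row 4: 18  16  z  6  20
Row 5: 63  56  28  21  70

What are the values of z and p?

z = 8, p = 99

Each row is a constant multiple of every other row — this is a multiplication table with the headers hidden.
Row 4 is 16/72 = 2/9 times row 1, so its entry in column 3 is 36 × 2/9 = 8.
Row 2 is 88/72 = 11/9 times row 1, so its entry in column 1 is 81 × 11/9 = 99.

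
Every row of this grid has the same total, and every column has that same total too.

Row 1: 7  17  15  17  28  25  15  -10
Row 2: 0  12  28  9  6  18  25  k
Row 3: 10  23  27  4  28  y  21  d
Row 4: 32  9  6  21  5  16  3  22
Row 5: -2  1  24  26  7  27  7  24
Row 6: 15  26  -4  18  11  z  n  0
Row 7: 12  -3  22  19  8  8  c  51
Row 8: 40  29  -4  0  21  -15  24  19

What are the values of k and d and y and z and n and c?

Rows 1 and 4 both sum to 114, so that's the common total.
The known cells in row 2 total 98, leaving 114 − 98 = 16 for the blank.
The known cells in column 8 total 122, leaving 114 − 122 = -8 for the blank.
The known cells in row 7 total 117, leaving 114 − 117 = -3 for the blank.
The known cells in column 7 total 92, leaving 114 − 92 = 22 for the blank.
The known cells in row 6 total 88, leaving 114 − 88 = 26 for the blank.
The known cells in row 3 total 105, leaving 114 − 105 = 9 for the blank.

k = 16, d = -8, y = 9, z = 26, n = 22, c = -3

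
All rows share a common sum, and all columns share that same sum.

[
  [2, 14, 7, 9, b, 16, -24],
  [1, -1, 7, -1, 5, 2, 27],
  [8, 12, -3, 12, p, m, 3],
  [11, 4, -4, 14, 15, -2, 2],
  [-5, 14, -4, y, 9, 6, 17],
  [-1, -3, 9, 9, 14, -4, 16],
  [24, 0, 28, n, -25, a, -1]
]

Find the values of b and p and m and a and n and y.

b = 16, p = 6, m = 2, a = 20, n = -6, y = 3

Rows 2 and 4 both sum to 40, so that's the common total.
The known cells in row 1 total 24, leaving 40 − 24 = 16 for the blank.
The known cells in column 5 total 34, leaving 40 − 34 = 6 for the blank.
The known cells in row 5 total 37, leaving 40 − 37 = 3 for the blank.
The known cells in column 4 total 46, leaving 40 − 46 = -6 for the blank.
The known cells in row 7 total 20, leaving 40 − 20 = 20 for the blank.
The known cells in row 3 total 38, leaving 40 − 38 = 2 for the blank.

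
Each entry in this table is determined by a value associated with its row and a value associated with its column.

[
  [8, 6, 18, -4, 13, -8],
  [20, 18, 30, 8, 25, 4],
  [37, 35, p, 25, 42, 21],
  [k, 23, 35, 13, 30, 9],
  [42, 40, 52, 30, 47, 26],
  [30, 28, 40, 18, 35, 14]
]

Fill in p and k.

p = 47, k = 25

The difference between any two rows is the same in every column — this is an addition table with the headers hidden.
Row 3 minus row 1 is 25 − (-4) = 29, so its entry in column 3 is 18 + 29 = 47.
Row 4 minus row 1 is 13 − (-4) = 17, so its entry in column 1 is 8 + 17 = 25.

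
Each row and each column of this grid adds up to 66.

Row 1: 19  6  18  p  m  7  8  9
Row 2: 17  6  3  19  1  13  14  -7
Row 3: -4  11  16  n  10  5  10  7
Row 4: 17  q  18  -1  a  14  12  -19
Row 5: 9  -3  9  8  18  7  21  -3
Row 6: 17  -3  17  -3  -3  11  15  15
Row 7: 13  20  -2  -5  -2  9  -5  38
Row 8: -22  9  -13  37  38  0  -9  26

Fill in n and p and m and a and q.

n = 11, p = 0, m = -1, a = 5, q = 20

The known cells in column 2 total 46, leaving 66 − 46 = 20 for the blank.
The known cells in row 4 total 61, leaving 66 − 61 = 5 for the blank.
The known cells in column 5 total 67, leaving 66 − 67 = -1 for the blank.
The known cells in row 1 total 66, leaving 66 − 66 = 0 for the blank.
The known cells in row 3 total 55, leaving 66 − 55 = 11 for the blank.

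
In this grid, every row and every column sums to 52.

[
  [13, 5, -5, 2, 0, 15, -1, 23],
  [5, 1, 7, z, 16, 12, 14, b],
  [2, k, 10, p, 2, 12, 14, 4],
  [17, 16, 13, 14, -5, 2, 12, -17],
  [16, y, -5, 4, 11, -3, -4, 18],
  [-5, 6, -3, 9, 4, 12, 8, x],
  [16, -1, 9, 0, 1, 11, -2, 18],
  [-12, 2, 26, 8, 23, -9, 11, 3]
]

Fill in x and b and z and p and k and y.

x = 21, b = -18, z = 15, p = 0, k = 8, y = 15

Row 5: 16 − 5 + 4 + 11 − 3 − 4 + 18 = 37, so its missing entry is 52 − 37 = 15.
Column 2: 5 + 1 + 16 + 15 + 6 − 1 + 2 = 44, so its missing entry is 52 − 44 = 8.
Row 6: -5 + 6 − 3 + 9 + 4 + 12 + 8 = 31, so its missing entry is 52 − 31 = 21.
Row 3: 2 + 8 + 10 + 2 + 12 + 14 + 4 = 52, so its missing entry is 52 − 52 = 0.
Column 8: 23 + 4 − 17 + 18 + 21 + 18 + 3 = 70, so its missing entry is 52 − 70 = -18.
Row 2: 5 + 1 + 7 + 16 + 12 + 14 − 18 = 37, so its missing entry is 52 − 37 = 15.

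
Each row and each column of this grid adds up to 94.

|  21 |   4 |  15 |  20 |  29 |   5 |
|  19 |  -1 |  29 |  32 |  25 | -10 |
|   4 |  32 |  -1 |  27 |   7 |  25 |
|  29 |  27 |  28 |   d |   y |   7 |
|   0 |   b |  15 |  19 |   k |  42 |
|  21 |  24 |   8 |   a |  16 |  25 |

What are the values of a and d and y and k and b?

a = 0, d = -4, y = 7, k = 10, b = 8

Row 6: 21 + 24 + 8 + 16 + 25 = 94, so its missing entry is 94 − 94 = 0.
Column 4: 20 + 32 + 27 + 19 + 0 = 98, so its missing entry is 94 − 98 = -4.
Row 4: 29 + 27 + 28 − 4 + 7 = 87, so its missing entry is 94 − 87 = 7.
Column 5: 29 + 25 + 7 + 7 + 16 = 84, so its missing entry is 94 − 84 = 10.
Row 5: 0 + 15 + 19 + 10 + 42 = 86, so its missing entry is 94 − 86 = 8.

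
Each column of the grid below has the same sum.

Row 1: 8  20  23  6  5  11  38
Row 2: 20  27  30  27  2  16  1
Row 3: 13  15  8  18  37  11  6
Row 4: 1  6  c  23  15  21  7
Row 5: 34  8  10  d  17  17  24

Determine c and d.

The complete columns each total 76.
Column 3 is missing 76 − 71 = 5 (since 23 + 30 + 8 + 10 = 71).
Column 4 is missing 76 − 74 = 2 (since 6 + 27 + 18 + 23 = 74).

c = 5, d = 2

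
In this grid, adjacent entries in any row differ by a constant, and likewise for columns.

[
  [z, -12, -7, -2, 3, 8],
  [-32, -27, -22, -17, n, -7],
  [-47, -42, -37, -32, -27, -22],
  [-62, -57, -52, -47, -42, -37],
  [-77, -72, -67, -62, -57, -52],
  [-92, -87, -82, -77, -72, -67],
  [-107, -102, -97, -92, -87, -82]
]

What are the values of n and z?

n = -12, z = -17

Along each row the entries change by 5 per step; down each column they change by -15.
Row 2: from -32 at column 1, stepping by 5 to column 5 gives -12.
Row 1: from -12 at column 2, stepping by 5 to column 1 gives -17.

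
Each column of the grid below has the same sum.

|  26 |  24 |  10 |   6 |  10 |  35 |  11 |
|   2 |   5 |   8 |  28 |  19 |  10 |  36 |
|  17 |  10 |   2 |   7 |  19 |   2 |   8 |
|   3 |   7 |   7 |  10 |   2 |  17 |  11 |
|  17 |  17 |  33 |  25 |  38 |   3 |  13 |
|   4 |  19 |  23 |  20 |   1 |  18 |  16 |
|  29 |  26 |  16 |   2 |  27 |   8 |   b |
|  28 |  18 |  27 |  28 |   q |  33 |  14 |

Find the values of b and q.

b = 17, q = 10

Columns 3 and 4 both add up to 126, so every column sums to 126.
Column 7: 11 + 36 + 8 + 11 + 13 + 16 + 14 = 109, so the missing entry is 126 − 109 = 17.
Column 5: 10 + 19 + 19 + 2 + 38 + 1 + 27 = 116, so the missing entry is 126 − 116 = 10.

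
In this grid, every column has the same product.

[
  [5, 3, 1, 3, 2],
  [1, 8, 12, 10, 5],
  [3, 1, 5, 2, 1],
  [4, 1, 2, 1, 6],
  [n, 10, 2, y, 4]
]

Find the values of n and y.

n = 4, y = 4

Columns 2 and 5 each multiply to 240, so every column has product 240.
Column 1: 5×1×3×4 = 60, so the missing entry is 240 ÷ 60 = 4.
Column 4: 3×10×2×1 = 60, so the missing entry is 240 ÷ 60 = 4.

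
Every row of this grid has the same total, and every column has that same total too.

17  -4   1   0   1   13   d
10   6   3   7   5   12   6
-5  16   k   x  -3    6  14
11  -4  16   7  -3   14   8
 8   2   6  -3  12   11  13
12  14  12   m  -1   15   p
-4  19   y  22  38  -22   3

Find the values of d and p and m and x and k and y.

Rows 2 and 4 both sum to 49, so that's the common total.
Row 7: -4 + 19 + 22 + 38 − 22 + 3 = 56, so its missing entry is 49 − 56 = -7.
Row 1: 17 − 4 + 1 + 0 + 1 + 13 = 28, so its missing entry is 49 − 28 = 21.
Column 7: 21 + 6 + 14 + 8 + 13 + 3 = 65, so its missing entry is 49 − 65 = -16.
Column 3: 1 + 3 + 16 + 6 + 12 − 7 = 31, so its missing entry is 49 − 31 = 18.
Row 3: -5 + 16 + 18 − 3 + 6 + 14 = 46, so its missing entry is 49 − 46 = 3.
Row 6: 12 + 14 + 12 − 1 + 15 − 16 = 36, so its missing entry is 49 − 36 = 13.

d = 21, p = -16, m = 13, x = 3, k = 18, y = -7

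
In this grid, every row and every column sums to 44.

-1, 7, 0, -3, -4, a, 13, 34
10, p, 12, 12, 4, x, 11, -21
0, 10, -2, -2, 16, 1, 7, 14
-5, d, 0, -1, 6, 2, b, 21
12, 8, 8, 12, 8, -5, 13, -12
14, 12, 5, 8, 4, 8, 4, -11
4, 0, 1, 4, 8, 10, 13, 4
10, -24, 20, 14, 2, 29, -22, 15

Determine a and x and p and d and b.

Row 1 has -1 + 7 + 0 − 3 − 4 + 13 + 34 = 46; the blank must be 44 − 46 = -2.
Column 6 has -2 + 1 + 2 − 5 + 8 + 10 + 29 = 43; the blank must be 44 − 43 = 1.
Row 2 has 10 + 12 + 12 + 4 + 1 + 11 − 21 = 29; the blank must be 44 − 29 = 15.
Column 2 has 7 + 15 + 10 + 8 + 12 + 0 − 24 = 28; the blank must be 44 − 28 = 16.
Row 4 has -5 + 16 + 0 − 1 + 6 + 2 + 21 = 39; the blank must be 44 − 39 = 5.

a = -2, x = 1, p = 15, d = 16, b = 5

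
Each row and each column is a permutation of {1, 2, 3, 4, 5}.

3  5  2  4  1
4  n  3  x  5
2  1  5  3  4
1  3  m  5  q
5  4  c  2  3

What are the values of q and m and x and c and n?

q = 2, m = 4, x = 1, c = 1, n = 2

Cell (4,5): column 5 already has {1, 3, 4, 5} → 2.
Cell (2,2): column 2 already has {1, 3, 4, 5} → 2.
Cell (5,3): row 5 already has {2, 3, 4, 5} → 1.
Cell (4,3): row 4 already has {1, 2, 3, 5} → 4.
For row 2, column 4: row 2 already has {2, 3, 4, 5}; that leaves 1.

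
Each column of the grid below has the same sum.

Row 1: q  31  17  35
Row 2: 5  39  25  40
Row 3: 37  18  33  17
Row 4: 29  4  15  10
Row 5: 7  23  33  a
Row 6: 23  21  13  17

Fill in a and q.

The complete columns each total 136.
Column 4 is missing 136 − 119 = 17 (since 35 + 40 + 17 + 10 + 17 = 119).
Column 1 is missing 136 − 101 = 35 (since 5 + 37 + 29 + 7 + 23 = 101).

a = 17, q = 35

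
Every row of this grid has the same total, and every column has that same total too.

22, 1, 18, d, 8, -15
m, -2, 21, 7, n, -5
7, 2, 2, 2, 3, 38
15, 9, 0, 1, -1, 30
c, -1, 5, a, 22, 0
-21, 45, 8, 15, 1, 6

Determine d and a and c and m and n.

Rows 3 and 4 both sum to 54, so that's the common total.
The known cells in row 1 total 34, leaving 54 − 34 = 20 for the blank.
The known cells in column 4 total 45, leaving 54 − 45 = 9 for the blank.
The known cells in row 5 total 35, leaving 54 − 35 = 19 for the blank.
The known cells in column 5 total 33, leaving 54 − 33 = 21 for the blank.
The known cells in row 2 total 42, leaving 54 − 42 = 12 for the blank.

d = 20, a = 9, c = 19, m = 12, n = 21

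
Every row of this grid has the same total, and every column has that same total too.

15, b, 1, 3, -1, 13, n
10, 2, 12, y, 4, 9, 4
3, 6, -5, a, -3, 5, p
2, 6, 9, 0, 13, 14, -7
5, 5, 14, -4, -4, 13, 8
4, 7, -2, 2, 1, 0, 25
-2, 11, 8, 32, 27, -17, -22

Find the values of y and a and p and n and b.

y = -4, a = 8, p = 23, n = 6, b = 0

Rows 4 and 5 both sum to 37, so that's the common total.
Column 2: 2 + 6 + 6 + 5 + 7 + 11 = 37, so its missing entry is 37 − 37 = 0.
Row 1: 15 + 0 + 1 + 3 − 1 + 13 = 31, so its missing entry is 37 − 31 = 6.
Column 7: 6 + 4 − 7 + 8 + 25 − 22 = 14, so its missing entry is 37 − 14 = 23.
Row 3: 3 + 6 − 5 − 3 + 5 + 23 = 29, so its missing entry is 37 − 29 = 8.
Row 2: 10 + 2 + 12 + 4 + 9 + 4 = 41, so its missing entry is 37 − 41 = -4.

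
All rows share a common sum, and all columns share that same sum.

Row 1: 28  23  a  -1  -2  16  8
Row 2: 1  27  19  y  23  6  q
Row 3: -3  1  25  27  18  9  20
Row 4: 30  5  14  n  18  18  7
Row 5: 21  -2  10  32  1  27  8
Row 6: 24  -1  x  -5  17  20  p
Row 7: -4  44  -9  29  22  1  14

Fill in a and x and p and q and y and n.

Rows 3 and 5 both sum to 97, so that's the common total.
The known cells in row 1 total 72, leaving 97 − 72 = 25 for the blank.
The known cells in row 4 total 92, leaving 97 − 92 = 5 for the blank.
The known cells in column 4 total 87, leaving 97 − 87 = 10 for the blank.
The known cells in row 2 total 86, leaving 97 − 86 = 11 for the blank.
The known cells in column 7 total 68, leaving 97 − 68 = 29 for the blank.
The known cells in row 6 total 84, leaving 97 − 84 = 13 for the blank.

a = 25, x = 13, p = 29, q = 11, y = 10, n = 5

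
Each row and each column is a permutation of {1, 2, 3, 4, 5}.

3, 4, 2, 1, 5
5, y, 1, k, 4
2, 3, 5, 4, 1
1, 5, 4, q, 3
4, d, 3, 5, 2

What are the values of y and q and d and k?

y = 2, q = 2, d = 1, k = 3

For row 4, column 4: row 4 already has {1, 3, 4, 5}; that leaves 2.
For row 2, column 4: column 4 already has {1, 2, 4, 5}; that leaves 3.
For row 2, column 2: row 2 already has {1, 3, 4, 5}; that leaves 2.
For row 5, column 2: row 5 already has {2, 3, 4, 5}; that leaves 1.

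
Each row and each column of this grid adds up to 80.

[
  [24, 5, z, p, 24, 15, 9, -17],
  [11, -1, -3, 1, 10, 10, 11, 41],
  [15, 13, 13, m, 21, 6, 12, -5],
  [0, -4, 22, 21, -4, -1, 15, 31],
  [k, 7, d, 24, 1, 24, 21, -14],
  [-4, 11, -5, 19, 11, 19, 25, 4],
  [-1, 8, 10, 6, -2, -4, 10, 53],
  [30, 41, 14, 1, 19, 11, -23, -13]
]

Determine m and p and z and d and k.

m = 5, p = 3, z = 17, d = 12, k = 5

The known cells in column 1 total 75, leaving 80 − 75 = 5 for the blank.
The known cells in row 5 total 68, leaving 80 − 68 = 12 for the blank.
The known cells in row 3 total 75, leaving 80 − 75 = 5 for the blank.
The known cells in column 4 total 77, leaving 80 − 77 = 3 for the blank.
The known cells in row 1 total 63, leaving 80 − 63 = 17 for the blank.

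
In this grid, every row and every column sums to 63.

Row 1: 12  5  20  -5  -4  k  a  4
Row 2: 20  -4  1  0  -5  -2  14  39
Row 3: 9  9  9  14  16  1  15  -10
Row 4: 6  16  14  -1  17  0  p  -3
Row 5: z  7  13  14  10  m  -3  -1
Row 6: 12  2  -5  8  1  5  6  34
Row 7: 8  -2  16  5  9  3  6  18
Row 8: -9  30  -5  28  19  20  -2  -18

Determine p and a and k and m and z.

Column 1: 12 + 20 + 9 + 6 + 12 + 8 − 9 = 58, so its missing entry is 63 − 58 = 5.
Row 5: 5 + 7 + 13 + 14 + 10 − 3 − 1 = 45, so its missing entry is 63 − 45 = 18.
Column 6: -2 + 1 + 0 + 18 + 5 + 3 + 20 = 45, so its missing entry is 63 − 45 = 18.
Row 1: 12 + 5 + 20 − 5 − 4 + 18 + 4 = 50, so its missing entry is 63 − 50 = 13.
Row 4: 6 + 16 + 14 − 1 + 17 + 0 − 3 = 49, so its missing entry is 63 − 49 = 14.

p = 14, a = 13, k = 18, m = 18, z = 5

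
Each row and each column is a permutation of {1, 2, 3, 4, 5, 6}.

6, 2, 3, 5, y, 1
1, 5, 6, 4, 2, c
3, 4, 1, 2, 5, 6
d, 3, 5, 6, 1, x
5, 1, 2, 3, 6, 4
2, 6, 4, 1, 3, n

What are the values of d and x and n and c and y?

d = 4, x = 2, n = 5, c = 3, y = 4

For row 6, column 6: row 6 already has {1, 2, 3, 4, 6}; that leaves 5.
Cell (1,5): row 1 already has {1, 2, 3, 5, 6} → 4.
For row 2, column 6: row 2 already has {1, 2, 4, 5, 6}; that leaves 3.
For row 4, column 1: column 1 already has {1, 2, 3, 5, 6}; that leaves 4.
At (row 4, col 6): row 4 already has {1, 3, 4, 5, 6}, so the value is 2.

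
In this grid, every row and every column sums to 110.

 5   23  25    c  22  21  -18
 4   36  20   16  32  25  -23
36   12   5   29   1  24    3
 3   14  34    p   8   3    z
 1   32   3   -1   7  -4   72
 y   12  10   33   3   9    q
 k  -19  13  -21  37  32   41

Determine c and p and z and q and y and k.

c = 32, p = 22, z = 26, q = 9, y = 34, k = 27

The known cells in row 7 total 83, leaving 110 − 83 = 27 for the blank.
The known cells in row 1 total 78, leaving 110 − 78 = 32 for the blank.
The known cells in column 4 total 88, leaving 110 − 88 = 22 for the blank.
The known cells in column 1 total 76, leaving 110 − 76 = 34 for the blank.
The known cells in row 6 total 101, leaving 110 − 101 = 9 for the blank.
The known cells in row 4 total 84, leaving 110 − 84 = 26 for the blank.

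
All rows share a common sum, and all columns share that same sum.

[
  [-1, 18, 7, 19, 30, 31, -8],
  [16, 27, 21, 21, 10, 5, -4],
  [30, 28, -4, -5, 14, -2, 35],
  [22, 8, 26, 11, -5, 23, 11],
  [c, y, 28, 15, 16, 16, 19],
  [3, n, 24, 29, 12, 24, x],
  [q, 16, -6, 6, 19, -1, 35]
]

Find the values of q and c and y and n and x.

q = 27, c = -1, y = 3, n = -4, x = 8

Rows 1 and 2 both sum to 96, so that's the common total.
Column 7 has -8 − 4 + 35 + 11 + 19 + 35 = 88; the blank must be 96 − 88 = 8.
Row 6 has 3 + 24 + 29 + 12 + 24 + 8 = 100; the blank must be 96 − 100 = -4.
Row 7 has 16 − 6 + 6 + 19 − 1 + 35 = 69; the blank must be 96 − 69 = 27.
Column 1 has -1 + 16 + 30 + 22 + 3 + 27 = 97; the blank must be 96 − 97 = -1.
Row 5 has -1 + 28 + 15 + 16 + 16 + 19 = 93; the blank must be 96 − 93 = 3.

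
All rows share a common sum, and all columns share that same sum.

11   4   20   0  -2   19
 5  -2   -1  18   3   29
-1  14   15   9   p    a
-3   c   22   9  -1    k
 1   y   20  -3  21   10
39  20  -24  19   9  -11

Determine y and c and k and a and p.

Rows 1 and 2 both sum to 52, so that's the common total.
Column 5 has -2 + 3 − 1 + 21 + 9 = 30; the blank must be 52 − 30 = 22.
Row 3 has -1 + 14 + 15 + 9 + 22 = 59; the blank must be 52 − 59 = -7.
Row 5 has 1 + 20 − 3 + 21 + 10 = 49; the blank must be 52 − 49 = 3.
Column 2 has 4 − 2 + 14 + 3 + 20 = 39; the blank must be 52 − 39 = 13.
Row 4 has -3 + 13 + 22 + 9 − 1 = 40; the blank must be 52 − 40 = 12.

y = 3, c = 13, k = 12, a = -7, p = 22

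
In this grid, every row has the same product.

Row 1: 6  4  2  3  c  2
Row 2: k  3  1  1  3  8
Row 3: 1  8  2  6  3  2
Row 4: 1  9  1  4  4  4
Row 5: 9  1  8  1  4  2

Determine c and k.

Rows 4 and 5 each multiply to 576, so every row has product 576.
Row 1: 6×4×2×3×2 = 288, so the missing entry is 576 ÷ 288 = 2.
Row 2: 3×1×1×3×8 = 72, so the missing entry is 576 ÷ 72 = 8.

c = 2, k = 8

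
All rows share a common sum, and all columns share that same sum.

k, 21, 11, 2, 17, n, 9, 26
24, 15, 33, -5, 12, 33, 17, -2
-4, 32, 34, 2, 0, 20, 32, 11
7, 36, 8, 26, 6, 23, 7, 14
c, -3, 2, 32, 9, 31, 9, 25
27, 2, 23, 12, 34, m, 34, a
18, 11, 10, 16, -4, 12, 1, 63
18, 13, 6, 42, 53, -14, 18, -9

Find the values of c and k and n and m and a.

Rows 2 and 3 both sum to 127, so that's the common total.
The known cells in row 5 total 105, leaving 127 − 105 = 22 for the blank.
The known cells in column 1 total 112, leaving 127 − 112 = 15 for the blank.
The known cells in column 8 total 128, leaving 127 − 128 = -1 for the blank.
The known cells in row 6 total 131, leaving 127 − 131 = -4 for the blank.
The known cells in row 1 total 101, leaving 127 − 101 = 26 for the blank.

c = 22, k = 15, n = 26, m = -4, a = -1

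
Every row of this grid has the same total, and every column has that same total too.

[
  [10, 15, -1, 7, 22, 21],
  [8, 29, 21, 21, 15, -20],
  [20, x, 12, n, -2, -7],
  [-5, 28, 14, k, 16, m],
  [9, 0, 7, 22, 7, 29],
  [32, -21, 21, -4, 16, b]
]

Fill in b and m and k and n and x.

Rows 1 and 2 both sum to 74, so that's the common total.
Row 6 has 32 − 21 + 21 − 4 + 16 = 44; the blank must be 74 − 44 = 30.
Column 2 has 15 + 29 + 28 + 0 − 21 = 51; the blank must be 74 − 51 = 23.
Row 3 has 20 + 23 + 12 − 2 − 7 = 46; the blank must be 74 − 46 = 28.
Column 4 has 7 + 21 + 28 + 22 − 4 = 74; the blank must be 74 − 74 = 0.
Row 4 has -5 + 28 + 14 + 0 + 16 = 53; the blank must be 74 − 53 = 21.

b = 30, m = 21, k = 0, n = 28, x = 23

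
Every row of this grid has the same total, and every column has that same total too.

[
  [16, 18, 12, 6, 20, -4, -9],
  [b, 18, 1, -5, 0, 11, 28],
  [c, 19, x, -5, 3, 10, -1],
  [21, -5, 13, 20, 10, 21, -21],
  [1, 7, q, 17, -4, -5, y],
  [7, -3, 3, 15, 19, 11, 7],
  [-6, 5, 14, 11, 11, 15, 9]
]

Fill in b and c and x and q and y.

b = 6, c = 14, x = 19, q = -3, y = 46

Rows 1 and 4 both sum to 59, so that's the common total.
Column 7: -9 + 28 − 1 − 21 + 7 + 9 = 13, so its missing entry is 59 − 13 = 46.
Row 5: 1 + 7 + 17 − 4 − 5 + 46 = 62, so its missing entry is 59 − 62 = -3.
Column 3: 12 + 1 + 13 − 3 + 3 + 14 = 40, so its missing entry is 59 − 40 = 19.
Row 3: 19 + 19 − 5 + 3 + 10 − 1 = 45, so its missing entry is 59 − 45 = 14.
Row 2: 18 + 1 − 5 + 0 + 11 + 28 = 53, so its missing entry is 59 − 53 = 6.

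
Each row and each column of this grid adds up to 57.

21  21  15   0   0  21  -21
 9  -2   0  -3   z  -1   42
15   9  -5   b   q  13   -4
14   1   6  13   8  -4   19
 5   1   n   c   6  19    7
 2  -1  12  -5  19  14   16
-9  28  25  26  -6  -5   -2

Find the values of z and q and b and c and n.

z = 12, q = 18, b = 11, c = 15, n = 4

Column 3: 15 + 0 − 5 + 6 + 12 + 25 = 53, so its missing entry is 57 − 53 = 4.
Row 5: 5 + 1 + 4 + 6 + 19 + 7 = 42, so its missing entry is 57 − 42 = 15.
Row 2: 9 − 2 + 0 − 3 − 1 + 42 = 45, so its missing entry is 57 − 45 = 12.
Column 5: 0 + 12 + 8 + 6 + 19 − 6 = 39, so its missing entry is 57 − 39 = 18.
Row 3: 15 + 9 − 5 + 18 + 13 − 4 = 46, so its missing entry is 57 − 46 = 11.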